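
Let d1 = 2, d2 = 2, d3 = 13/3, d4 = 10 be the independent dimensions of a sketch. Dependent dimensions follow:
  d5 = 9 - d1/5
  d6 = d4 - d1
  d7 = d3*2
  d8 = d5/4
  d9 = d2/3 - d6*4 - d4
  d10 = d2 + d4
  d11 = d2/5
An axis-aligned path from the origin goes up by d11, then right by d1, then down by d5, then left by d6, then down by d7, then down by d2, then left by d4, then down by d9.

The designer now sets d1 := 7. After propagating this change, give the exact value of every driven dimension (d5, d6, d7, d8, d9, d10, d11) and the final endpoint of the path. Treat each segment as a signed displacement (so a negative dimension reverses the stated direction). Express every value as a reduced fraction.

Apply edit: d1 := 7
  d5 = 9 - d1/5 = 38/5
  d6 = d4 - d1 = 3
  d7 = d3*2 = 26/3
  d8 = d5/4 = 19/10
  d9 = d2/3 - d6*4 - d4 = -64/3
  d10 = d2 + d4 = 12
  d11 = d2/5 = 2/5
Walk from origin (0, 0):
  seg 1: up by d11 = 2/5 → (0, 2/5)
  seg 2: right by d1 = 7 → (7, 2/5)
  seg 3: down by d5 = 38/5 → (7, -36/5)
  seg 4: left by d6 = 3 → (4, -36/5)
  seg 5: down by d7 = 26/3 → (4, -238/15)
  seg 6: down by d2 = 2 → (4, -268/15)
  seg 7: left by d4 = 10 → (-6, -268/15)
  seg 8: down by d9 = -64/3 → (-6, 52/15)

d5 = 38/5
d6 = 3
d7 = 26/3
d8 = 19/10
d9 = -64/3
d10 = 12
d11 = 2/5
endpoint = (-6, 52/15)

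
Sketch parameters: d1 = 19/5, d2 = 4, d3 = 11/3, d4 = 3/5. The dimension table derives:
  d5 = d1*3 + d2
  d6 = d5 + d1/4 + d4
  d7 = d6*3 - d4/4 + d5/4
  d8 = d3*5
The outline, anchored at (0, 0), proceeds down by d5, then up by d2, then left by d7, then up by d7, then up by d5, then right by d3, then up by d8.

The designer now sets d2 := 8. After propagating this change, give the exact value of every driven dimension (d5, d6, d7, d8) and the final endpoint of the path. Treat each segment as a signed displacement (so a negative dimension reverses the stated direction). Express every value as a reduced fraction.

d5 = 97/5
d6 = 419/20
d7 = 1351/20
d8 = 55/3
endpoint = (-3833/60, 5633/60)

Apply edit: d2 := 8
  d5 = d1*3 + d2 = 97/5
  d6 = d5 + d1/4 + d4 = 419/20
  d7 = d6*3 - d4/4 + d5/4 = 1351/20
  d8 = d3*5 = 55/3
Walk from origin (0, 0):
  seg 1: down by d5 = 97/5 → (0, -97/5)
  seg 2: up by d2 = 8 → (0, -57/5)
  seg 3: left by d7 = 1351/20 → (-1351/20, -57/5)
  seg 4: up by d7 = 1351/20 → (-1351/20, 1123/20)
  seg 5: up by d5 = 97/5 → (-1351/20, 1511/20)
  seg 6: right by d3 = 11/3 → (-3833/60, 1511/20)
  seg 7: up by d8 = 55/3 → (-3833/60, 5633/60)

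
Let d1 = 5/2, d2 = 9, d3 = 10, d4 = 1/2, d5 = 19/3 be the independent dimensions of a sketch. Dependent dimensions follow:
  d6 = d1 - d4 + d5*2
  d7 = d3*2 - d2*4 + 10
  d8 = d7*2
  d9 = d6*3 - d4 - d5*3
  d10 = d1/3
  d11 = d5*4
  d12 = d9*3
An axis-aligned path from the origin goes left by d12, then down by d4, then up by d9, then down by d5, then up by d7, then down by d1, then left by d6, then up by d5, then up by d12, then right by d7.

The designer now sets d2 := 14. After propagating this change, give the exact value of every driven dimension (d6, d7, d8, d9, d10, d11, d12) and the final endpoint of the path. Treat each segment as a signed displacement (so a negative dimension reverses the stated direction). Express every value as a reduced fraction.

d6 = 44/3
d7 = -26
d8 = -52
d9 = 49/2
d10 = 5/6
d11 = 76/3
d12 = 147/2
endpoint = (-685/6, 69)

Apply edit: d2 := 14
  d6 = d1 - d4 + d5*2 = 44/3
  d7 = d3*2 - d2*4 + 10 = -26
  d8 = d7*2 = -52
  d9 = d6*3 - d4 - d5*3 = 49/2
  d10 = d1/3 = 5/6
  d11 = d5*4 = 76/3
  d12 = d9*3 = 147/2
Walk from origin (0, 0):
  seg 1: left by d12 = 147/2 → (-147/2, 0)
  seg 2: down by d4 = 1/2 → (-147/2, -1/2)
  seg 3: up by d9 = 49/2 → (-147/2, 24)
  seg 4: down by d5 = 19/3 → (-147/2, 53/3)
  seg 5: up by d7 = -26 → (-147/2, -25/3)
  seg 6: down by d1 = 5/2 → (-147/2, -65/6)
  seg 7: left by d6 = 44/3 → (-529/6, -65/6)
  seg 8: up by d5 = 19/3 → (-529/6, -9/2)
  seg 9: up by d12 = 147/2 → (-529/6, 69)
  seg 10: right by d7 = -26 → (-685/6, 69)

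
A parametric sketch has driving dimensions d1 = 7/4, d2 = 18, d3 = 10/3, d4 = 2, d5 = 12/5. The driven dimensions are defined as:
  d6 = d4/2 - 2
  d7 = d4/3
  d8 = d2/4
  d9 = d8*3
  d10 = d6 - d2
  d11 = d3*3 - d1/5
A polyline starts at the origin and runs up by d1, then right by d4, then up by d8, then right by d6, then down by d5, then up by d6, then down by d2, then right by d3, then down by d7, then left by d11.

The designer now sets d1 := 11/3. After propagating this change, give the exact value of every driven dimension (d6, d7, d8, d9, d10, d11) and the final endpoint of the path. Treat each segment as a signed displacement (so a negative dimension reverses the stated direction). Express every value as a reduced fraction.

d6 = -1
d7 = 2/3
d8 = 9/2
d9 = 27/2
d10 = -19
d11 = 139/15
endpoint = (-74/15, -139/10)

Apply edit: d1 := 11/3
  d6 = d4/2 - 2 = -1
  d7 = d4/3 = 2/3
  d8 = d2/4 = 9/2
  d9 = d8*3 = 27/2
  d10 = d6 - d2 = -19
  d11 = d3*3 - d1/5 = 139/15
Walk from origin (0, 0):
  seg 1: up by d1 = 11/3 → (0, 11/3)
  seg 2: right by d4 = 2 → (2, 11/3)
  seg 3: up by d8 = 9/2 → (2, 49/6)
  seg 4: right by d6 = -1 → (1, 49/6)
  seg 5: down by d5 = 12/5 → (1, 173/30)
  seg 6: up by d6 = -1 → (1, 143/30)
  seg 7: down by d2 = 18 → (1, -397/30)
  seg 8: right by d3 = 10/3 → (13/3, -397/30)
  seg 9: down by d7 = 2/3 → (13/3, -139/10)
  seg 10: left by d11 = 139/15 → (-74/15, -139/10)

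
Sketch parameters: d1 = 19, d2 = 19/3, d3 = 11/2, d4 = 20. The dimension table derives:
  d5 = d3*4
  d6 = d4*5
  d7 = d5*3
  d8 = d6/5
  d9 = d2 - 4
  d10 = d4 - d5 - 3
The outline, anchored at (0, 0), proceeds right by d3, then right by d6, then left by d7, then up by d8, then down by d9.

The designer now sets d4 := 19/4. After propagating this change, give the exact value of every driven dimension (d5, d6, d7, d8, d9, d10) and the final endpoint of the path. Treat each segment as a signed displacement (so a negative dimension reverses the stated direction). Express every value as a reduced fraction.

Apply edit: d4 := 19/4
  d5 = d3*4 = 22
  d6 = d4*5 = 95/4
  d7 = d5*3 = 66
  d8 = d6/5 = 19/4
  d9 = d2 - 4 = 7/3
  d10 = d4 - d5 - 3 = -81/4
Walk from origin (0, 0):
  seg 1: right by d3 = 11/2 → (11/2, 0)
  seg 2: right by d6 = 95/4 → (117/4, 0)
  seg 3: left by d7 = 66 → (-147/4, 0)
  seg 4: up by d8 = 19/4 → (-147/4, 19/4)
  seg 5: down by d9 = 7/3 → (-147/4, 29/12)

d5 = 22
d6 = 95/4
d7 = 66
d8 = 19/4
d9 = 7/3
d10 = -81/4
endpoint = (-147/4, 29/12)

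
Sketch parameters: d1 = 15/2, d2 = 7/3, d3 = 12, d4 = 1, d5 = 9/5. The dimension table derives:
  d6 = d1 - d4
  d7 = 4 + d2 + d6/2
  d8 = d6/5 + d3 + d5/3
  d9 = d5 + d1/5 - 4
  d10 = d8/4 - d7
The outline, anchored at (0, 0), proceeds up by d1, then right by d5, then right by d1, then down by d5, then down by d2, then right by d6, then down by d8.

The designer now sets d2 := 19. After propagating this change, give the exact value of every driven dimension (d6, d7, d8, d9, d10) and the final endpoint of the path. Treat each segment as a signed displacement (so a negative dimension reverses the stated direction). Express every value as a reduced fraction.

Apply edit: d2 := 19
  d6 = d1 - d4 = 13/2
  d7 = 4 + d2 + d6/2 = 105/4
  d8 = d6/5 + d3 + d5/3 = 139/10
  d9 = d5 + d1/5 - 4 = -7/10
  d10 = d8/4 - d7 = -911/40
Walk from origin (0, 0):
  seg 1: up by d1 = 15/2 → (0, 15/2)
  seg 2: right by d5 = 9/5 → (9/5, 15/2)
  seg 3: right by d1 = 15/2 → (93/10, 15/2)
  seg 4: down by d5 = 9/5 → (93/10, 57/10)
  seg 5: down by d2 = 19 → (93/10, -133/10)
  seg 6: right by d6 = 13/2 → (79/5, -133/10)
  seg 7: down by d8 = 139/10 → (79/5, -136/5)

d6 = 13/2
d7 = 105/4
d8 = 139/10
d9 = -7/10
d10 = -911/40
endpoint = (79/5, -136/5)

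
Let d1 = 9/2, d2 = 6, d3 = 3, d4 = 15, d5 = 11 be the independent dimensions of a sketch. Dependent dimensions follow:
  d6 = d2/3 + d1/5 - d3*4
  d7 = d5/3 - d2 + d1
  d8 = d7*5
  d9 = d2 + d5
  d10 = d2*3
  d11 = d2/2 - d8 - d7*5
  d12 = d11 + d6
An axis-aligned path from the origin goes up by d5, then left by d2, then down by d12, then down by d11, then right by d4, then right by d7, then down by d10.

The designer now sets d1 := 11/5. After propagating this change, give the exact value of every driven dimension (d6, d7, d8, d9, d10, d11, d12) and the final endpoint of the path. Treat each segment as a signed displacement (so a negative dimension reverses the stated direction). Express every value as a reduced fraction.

Apply edit: d1 := 11/5
  d6 = d2/3 + d1/5 - d3*4 = -239/25
  d7 = d5/3 - d2 + d1 = -2/15
  d8 = d7*5 = -2/3
  d9 = d2 + d5 = 17
  d10 = d2*3 = 18
  d11 = d2/2 - d8 - d7*5 = 13/3
  d12 = d11 + d6 = -392/75
Walk from origin (0, 0):
  seg 1: up by d5 = 11 → (0, 11)
  seg 2: left by d2 = 6 → (-6, 11)
  seg 3: down by d12 = -392/75 → (-6, 1217/75)
  seg 4: down by d11 = 13/3 → (-6, 892/75)
  seg 5: right by d4 = 15 → (9, 892/75)
  seg 6: right by d7 = -2/15 → (133/15, 892/75)
  seg 7: down by d10 = 18 → (133/15, -458/75)

d6 = -239/25
d7 = -2/15
d8 = -2/3
d9 = 17
d10 = 18
d11 = 13/3
d12 = -392/75
endpoint = (133/15, -458/75)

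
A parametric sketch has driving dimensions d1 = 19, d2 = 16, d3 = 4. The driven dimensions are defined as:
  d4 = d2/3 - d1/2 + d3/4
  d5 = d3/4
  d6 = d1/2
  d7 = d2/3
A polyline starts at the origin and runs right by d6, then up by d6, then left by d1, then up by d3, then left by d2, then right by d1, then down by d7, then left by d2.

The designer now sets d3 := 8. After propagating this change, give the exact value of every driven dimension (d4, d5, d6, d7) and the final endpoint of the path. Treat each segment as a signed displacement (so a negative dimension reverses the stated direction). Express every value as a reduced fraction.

Apply edit: d3 := 8
  d4 = d2/3 - d1/2 + d3/4 = -13/6
  d5 = d3/4 = 2
  d6 = d1/2 = 19/2
  d7 = d2/3 = 16/3
Walk from origin (0, 0):
  seg 1: right by d6 = 19/2 → (19/2, 0)
  seg 2: up by d6 = 19/2 → (19/2, 19/2)
  seg 3: left by d1 = 19 → (-19/2, 19/2)
  seg 4: up by d3 = 8 → (-19/2, 35/2)
  seg 5: left by d2 = 16 → (-51/2, 35/2)
  seg 6: right by d1 = 19 → (-13/2, 35/2)
  seg 7: down by d7 = 16/3 → (-13/2, 73/6)
  seg 8: left by d2 = 16 → (-45/2, 73/6)

d4 = -13/6
d5 = 2
d6 = 19/2
d7 = 16/3
endpoint = (-45/2, 73/6)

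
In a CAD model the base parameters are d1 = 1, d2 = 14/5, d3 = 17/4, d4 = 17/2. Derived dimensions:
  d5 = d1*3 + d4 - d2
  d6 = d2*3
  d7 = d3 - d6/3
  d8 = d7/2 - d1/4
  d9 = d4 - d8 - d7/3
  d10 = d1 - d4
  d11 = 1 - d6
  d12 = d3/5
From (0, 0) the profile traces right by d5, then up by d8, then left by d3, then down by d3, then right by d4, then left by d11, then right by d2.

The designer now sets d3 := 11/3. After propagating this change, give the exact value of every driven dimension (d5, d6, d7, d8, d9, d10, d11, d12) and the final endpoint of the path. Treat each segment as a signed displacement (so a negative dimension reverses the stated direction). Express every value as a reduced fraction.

d5 = 87/10
d6 = 42/5
d7 = 13/15
d8 = 11/60
d9 = 289/36
d10 = -15/2
d11 = -37/5
d12 = 11/15
endpoint = (356/15, -209/60)

Apply edit: d3 := 11/3
  d5 = d1*3 + d4 - d2 = 87/10
  d6 = d2*3 = 42/5
  d7 = d3 - d6/3 = 13/15
  d8 = d7/2 - d1/4 = 11/60
  d9 = d4 - d8 - d7/3 = 289/36
  d10 = d1 - d4 = -15/2
  d11 = 1 - d6 = -37/5
  d12 = d3/5 = 11/15
Walk from origin (0, 0):
  seg 1: right by d5 = 87/10 → (87/10, 0)
  seg 2: up by d8 = 11/60 → (87/10, 11/60)
  seg 3: left by d3 = 11/3 → (151/30, 11/60)
  seg 4: down by d3 = 11/3 → (151/30, -209/60)
  seg 5: right by d4 = 17/2 → (203/15, -209/60)
  seg 6: left by d11 = -37/5 → (314/15, -209/60)
  seg 7: right by d2 = 14/5 → (356/15, -209/60)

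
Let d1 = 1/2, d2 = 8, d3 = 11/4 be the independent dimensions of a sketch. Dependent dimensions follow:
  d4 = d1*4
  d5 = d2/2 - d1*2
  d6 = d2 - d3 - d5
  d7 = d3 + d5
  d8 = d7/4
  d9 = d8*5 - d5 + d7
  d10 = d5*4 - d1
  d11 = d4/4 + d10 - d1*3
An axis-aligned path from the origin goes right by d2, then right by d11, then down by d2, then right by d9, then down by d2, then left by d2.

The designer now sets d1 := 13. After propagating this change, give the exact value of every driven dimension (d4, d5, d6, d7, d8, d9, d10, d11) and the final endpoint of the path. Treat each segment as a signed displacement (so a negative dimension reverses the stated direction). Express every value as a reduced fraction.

Apply edit: d1 := 13
  d4 = d1*4 = 52
  d5 = d2/2 - d1*2 = -22
  d6 = d2 - d3 - d5 = 109/4
  d7 = d3 + d5 = -77/4
  d8 = d7/4 = -77/16
  d9 = d8*5 - d5 + d7 = -341/16
  d10 = d5*4 - d1 = -101
  d11 = d4/4 + d10 - d1*3 = -127
Walk from origin (0, 0):
  seg 1: right by d2 = 8 → (8, 0)
  seg 2: right by d11 = -127 → (-119, 0)
  seg 3: down by d2 = 8 → (-119, -8)
  seg 4: right by d9 = -341/16 → (-2245/16, -8)
  seg 5: down by d2 = 8 → (-2245/16, -16)
  seg 6: left by d2 = 8 → (-2373/16, -16)

d4 = 52
d5 = -22
d6 = 109/4
d7 = -77/4
d8 = -77/16
d9 = -341/16
d10 = -101
d11 = -127
endpoint = (-2373/16, -16)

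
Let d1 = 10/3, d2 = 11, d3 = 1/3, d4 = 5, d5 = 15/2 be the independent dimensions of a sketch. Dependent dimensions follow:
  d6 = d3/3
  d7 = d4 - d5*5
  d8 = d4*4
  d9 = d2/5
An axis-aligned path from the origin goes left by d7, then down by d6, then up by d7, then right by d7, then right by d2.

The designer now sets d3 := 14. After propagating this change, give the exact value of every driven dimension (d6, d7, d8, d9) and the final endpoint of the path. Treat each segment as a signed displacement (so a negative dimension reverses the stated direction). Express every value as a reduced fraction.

d6 = 14/3
d7 = -65/2
d8 = 20
d9 = 11/5
endpoint = (11, -223/6)

Apply edit: d3 := 14
  d6 = d3/3 = 14/3
  d7 = d4 - d5*5 = -65/2
  d8 = d4*4 = 20
  d9 = d2/5 = 11/5
Walk from origin (0, 0):
  seg 1: left by d7 = -65/2 → (65/2, 0)
  seg 2: down by d6 = 14/3 → (65/2, -14/3)
  seg 3: up by d7 = -65/2 → (65/2, -223/6)
  seg 4: right by d7 = -65/2 → (0, -223/6)
  seg 5: right by d2 = 11 → (11, -223/6)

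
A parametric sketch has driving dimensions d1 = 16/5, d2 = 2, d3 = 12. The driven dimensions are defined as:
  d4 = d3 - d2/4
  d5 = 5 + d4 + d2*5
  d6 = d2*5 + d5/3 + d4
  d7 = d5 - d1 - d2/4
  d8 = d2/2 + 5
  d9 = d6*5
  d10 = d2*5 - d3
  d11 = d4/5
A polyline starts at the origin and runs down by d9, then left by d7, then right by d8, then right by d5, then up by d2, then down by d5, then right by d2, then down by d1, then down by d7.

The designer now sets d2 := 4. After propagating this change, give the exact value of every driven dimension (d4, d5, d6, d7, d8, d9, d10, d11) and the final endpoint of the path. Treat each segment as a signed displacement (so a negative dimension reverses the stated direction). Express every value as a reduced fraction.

d4 = 11
d5 = 36
d6 = 43
d7 = 159/5
d8 = 7
d9 = 215
d10 = 8
d11 = 11/5
endpoint = (76/5, -282)

Apply edit: d2 := 4
  d4 = d3 - d2/4 = 11
  d5 = 5 + d4 + d2*5 = 36
  d6 = d2*5 + d5/3 + d4 = 43
  d7 = d5 - d1 - d2/4 = 159/5
  d8 = d2/2 + 5 = 7
  d9 = d6*5 = 215
  d10 = d2*5 - d3 = 8
  d11 = d4/5 = 11/5
Walk from origin (0, 0):
  seg 1: down by d9 = 215 → (0, -215)
  seg 2: left by d7 = 159/5 → (-159/5, -215)
  seg 3: right by d8 = 7 → (-124/5, -215)
  seg 4: right by d5 = 36 → (56/5, -215)
  seg 5: up by d2 = 4 → (56/5, -211)
  seg 6: down by d5 = 36 → (56/5, -247)
  seg 7: right by d2 = 4 → (76/5, -247)
  seg 8: down by d1 = 16/5 → (76/5, -1251/5)
  seg 9: down by d7 = 159/5 → (76/5, -282)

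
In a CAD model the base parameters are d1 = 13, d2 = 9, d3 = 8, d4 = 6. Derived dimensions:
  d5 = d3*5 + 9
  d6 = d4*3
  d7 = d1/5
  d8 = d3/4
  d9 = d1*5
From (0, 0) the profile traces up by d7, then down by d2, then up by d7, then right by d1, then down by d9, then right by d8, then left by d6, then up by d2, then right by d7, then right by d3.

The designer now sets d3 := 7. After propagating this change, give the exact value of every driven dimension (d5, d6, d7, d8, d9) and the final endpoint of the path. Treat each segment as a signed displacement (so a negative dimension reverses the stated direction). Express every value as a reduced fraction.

Apply edit: d3 := 7
  d5 = d3*5 + 9 = 44
  d6 = d4*3 = 18
  d7 = d1/5 = 13/5
  d8 = d3/4 = 7/4
  d9 = d1*5 = 65
Walk from origin (0, 0):
  seg 1: up by d7 = 13/5 → (0, 13/5)
  seg 2: down by d2 = 9 → (0, -32/5)
  seg 3: up by d7 = 13/5 → (0, -19/5)
  seg 4: right by d1 = 13 → (13, -19/5)
  seg 5: down by d9 = 65 → (13, -344/5)
  seg 6: right by d8 = 7/4 → (59/4, -344/5)
  seg 7: left by d6 = 18 → (-13/4, -344/5)
  seg 8: up by d2 = 9 → (-13/4, -299/5)
  seg 9: right by d7 = 13/5 → (-13/20, -299/5)
  seg 10: right by d3 = 7 → (127/20, -299/5)

d5 = 44
d6 = 18
d7 = 13/5
d8 = 7/4
d9 = 65
endpoint = (127/20, -299/5)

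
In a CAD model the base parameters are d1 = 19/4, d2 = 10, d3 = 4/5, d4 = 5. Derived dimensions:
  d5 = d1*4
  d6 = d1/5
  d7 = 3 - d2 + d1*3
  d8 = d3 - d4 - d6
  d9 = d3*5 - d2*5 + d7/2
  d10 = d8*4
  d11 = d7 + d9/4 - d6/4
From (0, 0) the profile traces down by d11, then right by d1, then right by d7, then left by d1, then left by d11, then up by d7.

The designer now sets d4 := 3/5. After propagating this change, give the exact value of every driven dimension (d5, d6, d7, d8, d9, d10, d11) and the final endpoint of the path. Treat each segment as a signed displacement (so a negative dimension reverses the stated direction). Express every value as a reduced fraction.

Apply edit: d4 := 3/5
  d5 = d1*4 = 19
  d6 = d1/5 = 19/20
  d7 = 3 - d2 + d1*3 = 29/4
  d8 = d3 - d4 - d6 = -3/4
  d9 = d3*5 - d2*5 + d7/2 = -339/8
  d10 = d8*4 = -3
  d11 = d7 + d9/4 - d6/4 = -573/160
Walk from origin (0, 0):
  seg 1: down by d11 = -573/160 → (0, 573/160)
  seg 2: right by d1 = 19/4 → (19/4, 573/160)
  seg 3: right by d7 = 29/4 → (12, 573/160)
  seg 4: left by d1 = 19/4 → (29/4, 573/160)
  seg 5: left by d11 = -573/160 → (1733/160, 573/160)
  seg 6: up by d7 = 29/4 → (1733/160, 1733/160)

d5 = 19
d6 = 19/20
d7 = 29/4
d8 = -3/4
d9 = -339/8
d10 = -3
d11 = -573/160
endpoint = (1733/160, 1733/160)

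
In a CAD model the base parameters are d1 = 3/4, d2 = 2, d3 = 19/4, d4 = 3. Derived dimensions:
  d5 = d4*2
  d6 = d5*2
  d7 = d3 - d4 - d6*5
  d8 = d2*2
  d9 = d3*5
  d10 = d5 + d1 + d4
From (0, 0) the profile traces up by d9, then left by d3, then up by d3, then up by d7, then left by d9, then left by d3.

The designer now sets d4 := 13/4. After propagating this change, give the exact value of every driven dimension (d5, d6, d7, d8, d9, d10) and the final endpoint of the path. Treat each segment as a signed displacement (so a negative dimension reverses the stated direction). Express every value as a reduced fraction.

Apply edit: d4 := 13/4
  d5 = d4*2 = 13/2
  d6 = d5*2 = 13
  d7 = d3 - d4 - d6*5 = -127/2
  d8 = d2*2 = 4
  d9 = d3*5 = 95/4
  d10 = d5 + d1 + d4 = 21/2
Walk from origin (0, 0):
  seg 1: up by d9 = 95/4 → (0, 95/4)
  seg 2: left by d3 = 19/4 → (-19/4, 95/4)
  seg 3: up by d3 = 19/4 → (-19/4, 57/2)
  seg 4: up by d7 = -127/2 → (-19/4, -35)
  seg 5: left by d9 = 95/4 → (-57/2, -35)
  seg 6: left by d3 = 19/4 → (-133/4, -35)

d5 = 13/2
d6 = 13
d7 = -127/2
d8 = 4
d9 = 95/4
d10 = 21/2
endpoint = (-133/4, -35)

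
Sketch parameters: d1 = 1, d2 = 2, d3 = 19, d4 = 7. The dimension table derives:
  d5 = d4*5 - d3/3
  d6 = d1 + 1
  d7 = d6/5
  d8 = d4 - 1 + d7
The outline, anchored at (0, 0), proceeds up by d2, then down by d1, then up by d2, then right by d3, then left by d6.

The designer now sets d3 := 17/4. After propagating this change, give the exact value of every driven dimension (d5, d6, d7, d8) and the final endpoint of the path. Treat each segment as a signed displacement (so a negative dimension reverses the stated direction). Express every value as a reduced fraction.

Apply edit: d3 := 17/4
  d5 = d4*5 - d3/3 = 403/12
  d6 = d1 + 1 = 2
  d7 = d6/5 = 2/5
  d8 = d4 - 1 + d7 = 32/5
Walk from origin (0, 0):
  seg 1: up by d2 = 2 → (0, 2)
  seg 2: down by d1 = 1 → (0, 1)
  seg 3: up by d2 = 2 → (0, 3)
  seg 4: right by d3 = 17/4 → (17/4, 3)
  seg 5: left by d6 = 2 → (9/4, 3)

d5 = 403/12
d6 = 2
d7 = 2/5
d8 = 32/5
endpoint = (9/4, 3)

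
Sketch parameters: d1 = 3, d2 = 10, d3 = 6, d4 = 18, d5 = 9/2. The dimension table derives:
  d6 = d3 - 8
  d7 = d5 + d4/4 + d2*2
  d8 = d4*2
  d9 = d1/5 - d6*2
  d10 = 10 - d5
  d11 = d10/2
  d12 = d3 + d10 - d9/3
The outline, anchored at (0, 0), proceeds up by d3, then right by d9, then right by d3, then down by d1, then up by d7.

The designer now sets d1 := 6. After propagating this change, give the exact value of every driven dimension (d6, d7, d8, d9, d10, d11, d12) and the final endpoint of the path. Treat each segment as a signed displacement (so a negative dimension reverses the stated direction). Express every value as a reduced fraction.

d6 = -2
d7 = 29
d8 = 36
d9 = 26/5
d10 = 11/2
d11 = 11/4
d12 = 293/30
endpoint = (56/5, 29)

Apply edit: d1 := 6
  d6 = d3 - 8 = -2
  d7 = d5 + d4/4 + d2*2 = 29
  d8 = d4*2 = 36
  d9 = d1/5 - d6*2 = 26/5
  d10 = 10 - d5 = 11/2
  d11 = d10/2 = 11/4
  d12 = d3 + d10 - d9/3 = 293/30
Walk from origin (0, 0):
  seg 1: up by d3 = 6 → (0, 6)
  seg 2: right by d9 = 26/5 → (26/5, 6)
  seg 3: right by d3 = 6 → (56/5, 6)
  seg 4: down by d1 = 6 → (56/5, 0)
  seg 5: up by d7 = 29 → (56/5, 29)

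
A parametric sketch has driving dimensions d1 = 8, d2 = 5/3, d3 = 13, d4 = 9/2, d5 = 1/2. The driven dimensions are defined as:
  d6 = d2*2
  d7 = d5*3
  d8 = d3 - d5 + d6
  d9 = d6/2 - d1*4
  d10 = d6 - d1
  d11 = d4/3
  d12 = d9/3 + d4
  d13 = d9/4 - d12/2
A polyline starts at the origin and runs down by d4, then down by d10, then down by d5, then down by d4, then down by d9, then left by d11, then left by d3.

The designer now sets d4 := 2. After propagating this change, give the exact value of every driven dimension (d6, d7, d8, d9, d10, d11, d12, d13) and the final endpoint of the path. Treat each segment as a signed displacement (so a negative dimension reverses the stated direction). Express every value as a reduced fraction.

d6 = 10/3
d7 = 3/2
d8 = 95/6
d9 = -91/3
d10 = -14/3
d11 = 2/3
d12 = -73/9
d13 = -127/36
endpoint = (-41/3, 61/2)

Apply edit: d4 := 2
  d6 = d2*2 = 10/3
  d7 = d5*3 = 3/2
  d8 = d3 - d5 + d6 = 95/6
  d9 = d6/2 - d1*4 = -91/3
  d10 = d6 - d1 = -14/3
  d11 = d4/3 = 2/3
  d12 = d9/3 + d4 = -73/9
  d13 = d9/4 - d12/2 = -127/36
Walk from origin (0, 0):
  seg 1: down by d4 = 2 → (0, -2)
  seg 2: down by d10 = -14/3 → (0, 8/3)
  seg 3: down by d5 = 1/2 → (0, 13/6)
  seg 4: down by d4 = 2 → (0, 1/6)
  seg 5: down by d9 = -91/3 → (0, 61/2)
  seg 6: left by d11 = 2/3 → (-2/3, 61/2)
  seg 7: left by d3 = 13 → (-41/3, 61/2)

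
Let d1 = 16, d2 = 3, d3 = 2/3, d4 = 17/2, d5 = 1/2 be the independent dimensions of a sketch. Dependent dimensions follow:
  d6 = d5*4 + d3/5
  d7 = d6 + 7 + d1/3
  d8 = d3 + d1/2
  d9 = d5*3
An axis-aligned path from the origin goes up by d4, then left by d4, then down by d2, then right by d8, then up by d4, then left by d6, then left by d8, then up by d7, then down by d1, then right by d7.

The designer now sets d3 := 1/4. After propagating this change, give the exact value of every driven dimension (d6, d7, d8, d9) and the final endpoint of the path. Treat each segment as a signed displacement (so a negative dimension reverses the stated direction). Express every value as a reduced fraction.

Apply edit: d3 := 1/4
  d6 = d5*4 + d3/5 = 41/20
  d7 = d6 + 7 + d1/3 = 863/60
  d8 = d3 + d1/2 = 33/4
  d9 = d5*3 = 3/2
Walk from origin (0, 0):
  seg 1: up by d4 = 17/2 → (0, 17/2)
  seg 2: left by d4 = 17/2 → (-17/2, 17/2)
  seg 3: down by d2 = 3 → (-17/2, 11/2)
  seg 4: right by d8 = 33/4 → (-1/4, 11/2)
  seg 5: up by d4 = 17/2 → (-1/4, 14)
  seg 6: left by d6 = 41/20 → (-23/10, 14)
  seg 7: left by d8 = 33/4 → (-211/20, 14)
  seg 8: up by d7 = 863/60 → (-211/20, 1703/60)
  seg 9: down by d1 = 16 → (-211/20, 743/60)
  seg 10: right by d7 = 863/60 → (23/6, 743/60)

d6 = 41/20
d7 = 863/60
d8 = 33/4
d9 = 3/2
endpoint = (23/6, 743/60)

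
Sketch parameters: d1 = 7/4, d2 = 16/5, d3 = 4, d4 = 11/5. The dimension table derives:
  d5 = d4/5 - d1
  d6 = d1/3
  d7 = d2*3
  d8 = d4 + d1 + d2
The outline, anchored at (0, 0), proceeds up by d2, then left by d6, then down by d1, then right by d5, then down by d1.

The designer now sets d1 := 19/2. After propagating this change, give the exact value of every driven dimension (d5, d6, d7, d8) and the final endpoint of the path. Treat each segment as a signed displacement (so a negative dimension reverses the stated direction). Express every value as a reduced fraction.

d5 = -453/50
d6 = 19/6
d7 = 48/5
d8 = 149/10
endpoint = (-917/75, -79/5)

Apply edit: d1 := 19/2
  d5 = d4/5 - d1 = -453/50
  d6 = d1/3 = 19/6
  d7 = d2*3 = 48/5
  d8 = d4 + d1 + d2 = 149/10
Walk from origin (0, 0):
  seg 1: up by d2 = 16/5 → (0, 16/5)
  seg 2: left by d6 = 19/6 → (-19/6, 16/5)
  seg 3: down by d1 = 19/2 → (-19/6, -63/10)
  seg 4: right by d5 = -453/50 → (-917/75, -63/10)
  seg 5: down by d1 = 19/2 → (-917/75, -79/5)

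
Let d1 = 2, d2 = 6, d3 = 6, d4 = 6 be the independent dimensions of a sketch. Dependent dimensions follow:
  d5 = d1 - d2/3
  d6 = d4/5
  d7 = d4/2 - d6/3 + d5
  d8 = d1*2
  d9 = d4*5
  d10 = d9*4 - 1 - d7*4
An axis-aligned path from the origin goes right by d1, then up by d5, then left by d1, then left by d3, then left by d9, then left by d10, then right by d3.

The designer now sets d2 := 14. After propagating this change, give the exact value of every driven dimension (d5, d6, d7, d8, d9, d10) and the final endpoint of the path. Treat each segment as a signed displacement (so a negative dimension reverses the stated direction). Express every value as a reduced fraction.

d5 = -8/3
d6 = 6/5
d7 = -1/15
d8 = 4
d9 = 30
d10 = 1789/15
endpoint = (-2239/15, -8/3)

Apply edit: d2 := 14
  d5 = d1 - d2/3 = -8/3
  d6 = d4/5 = 6/5
  d7 = d4/2 - d6/3 + d5 = -1/15
  d8 = d1*2 = 4
  d9 = d4*5 = 30
  d10 = d9*4 - 1 - d7*4 = 1789/15
Walk from origin (0, 0):
  seg 1: right by d1 = 2 → (2, 0)
  seg 2: up by d5 = -8/3 → (2, -8/3)
  seg 3: left by d1 = 2 → (0, -8/3)
  seg 4: left by d3 = 6 → (-6, -8/3)
  seg 5: left by d9 = 30 → (-36, -8/3)
  seg 6: left by d10 = 1789/15 → (-2329/15, -8/3)
  seg 7: right by d3 = 6 → (-2239/15, -8/3)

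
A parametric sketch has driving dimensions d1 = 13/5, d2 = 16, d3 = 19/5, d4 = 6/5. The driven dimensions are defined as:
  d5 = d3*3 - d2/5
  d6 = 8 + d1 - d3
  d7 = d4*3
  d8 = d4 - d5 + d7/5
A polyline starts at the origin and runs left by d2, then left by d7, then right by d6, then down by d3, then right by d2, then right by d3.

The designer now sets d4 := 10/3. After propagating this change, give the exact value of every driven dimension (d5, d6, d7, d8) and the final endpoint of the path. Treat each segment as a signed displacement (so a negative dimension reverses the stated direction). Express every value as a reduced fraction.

Apply edit: d4 := 10/3
  d5 = d3*3 - d2/5 = 41/5
  d6 = 8 + d1 - d3 = 34/5
  d7 = d4*3 = 10
  d8 = d4 - d5 + d7/5 = -43/15
Walk from origin (0, 0):
  seg 1: left by d2 = 16 → (-16, 0)
  seg 2: left by d7 = 10 → (-26, 0)
  seg 3: right by d6 = 34/5 → (-96/5, 0)
  seg 4: down by d3 = 19/5 → (-96/5, -19/5)
  seg 5: right by d2 = 16 → (-16/5, -19/5)
  seg 6: right by d3 = 19/5 → (3/5, -19/5)

d5 = 41/5
d6 = 34/5
d7 = 10
d8 = -43/15
endpoint = (3/5, -19/5)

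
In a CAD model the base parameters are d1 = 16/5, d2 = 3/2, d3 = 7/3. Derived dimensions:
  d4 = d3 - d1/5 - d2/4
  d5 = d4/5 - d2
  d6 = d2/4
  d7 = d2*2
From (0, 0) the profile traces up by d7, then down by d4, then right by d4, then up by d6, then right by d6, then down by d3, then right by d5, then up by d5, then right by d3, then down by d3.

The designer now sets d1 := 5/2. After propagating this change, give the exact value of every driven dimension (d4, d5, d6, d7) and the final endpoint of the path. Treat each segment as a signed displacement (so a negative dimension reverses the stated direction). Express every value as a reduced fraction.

Apply edit: d1 := 5/2
  d4 = d3 - d1/5 - d2/4 = 35/24
  d5 = d4/5 - d2 = -29/24
  d6 = d2/4 = 3/8
  d7 = d2*2 = 3
Walk from origin (0, 0):
  seg 1: up by d7 = 3 → (0, 3)
  seg 2: down by d4 = 35/24 → (0, 37/24)
  seg 3: right by d4 = 35/24 → (35/24, 37/24)
  seg 4: up by d6 = 3/8 → (35/24, 23/12)
  seg 5: right by d6 = 3/8 → (11/6, 23/12)
  seg 6: down by d3 = 7/3 → (11/6, -5/12)
  seg 7: right by d5 = -29/24 → (5/8, -5/12)
  seg 8: up by d5 = -29/24 → (5/8, -13/8)
  seg 9: right by d3 = 7/3 → (71/24, -13/8)
  seg 10: down by d3 = 7/3 → (71/24, -95/24)

d4 = 35/24
d5 = -29/24
d6 = 3/8
d7 = 3
endpoint = (71/24, -95/24)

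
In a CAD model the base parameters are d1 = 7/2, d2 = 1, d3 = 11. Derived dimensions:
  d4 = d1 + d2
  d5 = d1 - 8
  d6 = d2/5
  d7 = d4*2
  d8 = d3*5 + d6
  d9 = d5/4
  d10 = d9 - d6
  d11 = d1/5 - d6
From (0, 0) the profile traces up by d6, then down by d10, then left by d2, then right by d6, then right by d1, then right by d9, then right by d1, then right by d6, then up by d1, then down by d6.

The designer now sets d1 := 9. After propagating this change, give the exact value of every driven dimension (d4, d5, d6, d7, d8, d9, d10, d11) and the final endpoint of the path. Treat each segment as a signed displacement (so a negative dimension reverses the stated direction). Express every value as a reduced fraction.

d4 = 10
d5 = 1
d6 = 1/5
d7 = 20
d8 = 276/5
d9 = 1/4
d10 = 1/20
d11 = 8/5
endpoint = (353/20, 179/20)

Apply edit: d1 := 9
  d4 = d1 + d2 = 10
  d5 = d1 - 8 = 1
  d6 = d2/5 = 1/5
  d7 = d4*2 = 20
  d8 = d3*5 + d6 = 276/5
  d9 = d5/4 = 1/4
  d10 = d9 - d6 = 1/20
  d11 = d1/5 - d6 = 8/5
Walk from origin (0, 0):
  seg 1: up by d6 = 1/5 → (0, 1/5)
  seg 2: down by d10 = 1/20 → (0, 3/20)
  seg 3: left by d2 = 1 → (-1, 3/20)
  seg 4: right by d6 = 1/5 → (-4/5, 3/20)
  seg 5: right by d1 = 9 → (41/5, 3/20)
  seg 6: right by d9 = 1/4 → (169/20, 3/20)
  seg 7: right by d1 = 9 → (349/20, 3/20)
  seg 8: right by d6 = 1/5 → (353/20, 3/20)
  seg 9: up by d1 = 9 → (353/20, 183/20)
  seg 10: down by d6 = 1/5 → (353/20, 179/20)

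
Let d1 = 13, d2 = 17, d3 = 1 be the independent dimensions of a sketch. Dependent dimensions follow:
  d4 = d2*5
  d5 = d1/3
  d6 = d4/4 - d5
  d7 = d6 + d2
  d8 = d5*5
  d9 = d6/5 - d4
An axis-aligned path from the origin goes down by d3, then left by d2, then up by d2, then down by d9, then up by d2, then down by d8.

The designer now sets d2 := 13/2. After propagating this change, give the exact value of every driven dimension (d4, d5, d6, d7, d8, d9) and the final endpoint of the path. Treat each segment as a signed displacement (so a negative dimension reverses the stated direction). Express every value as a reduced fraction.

Apply edit: d2 := 13/2
  d4 = d2*5 = 65/2
  d5 = d1/3 = 13/3
  d6 = d4/4 - d5 = 91/24
  d7 = d6 + d2 = 247/24
  d8 = d5*5 = 65/3
  d9 = d6/5 - d4 = -3809/120
Walk from origin (0, 0):
  seg 1: down by d3 = 1 → (0, -1)
  seg 2: left by d2 = 13/2 → (-13/2, -1)
  seg 3: up by d2 = 13/2 → (-13/2, 11/2)
  seg 4: down by d9 = -3809/120 → (-13/2, 4469/120)
  seg 5: up by d2 = 13/2 → (-13/2, 5249/120)
  seg 6: down by d8 = 65/3 → (-13/2, 883/40)

d4 = 65/2
d5 = 13/3
d6 = 91/24
d7 = 247/24
d8 = 65/3
d9 = -3809/120
endpoint = (-13/2, 883/40)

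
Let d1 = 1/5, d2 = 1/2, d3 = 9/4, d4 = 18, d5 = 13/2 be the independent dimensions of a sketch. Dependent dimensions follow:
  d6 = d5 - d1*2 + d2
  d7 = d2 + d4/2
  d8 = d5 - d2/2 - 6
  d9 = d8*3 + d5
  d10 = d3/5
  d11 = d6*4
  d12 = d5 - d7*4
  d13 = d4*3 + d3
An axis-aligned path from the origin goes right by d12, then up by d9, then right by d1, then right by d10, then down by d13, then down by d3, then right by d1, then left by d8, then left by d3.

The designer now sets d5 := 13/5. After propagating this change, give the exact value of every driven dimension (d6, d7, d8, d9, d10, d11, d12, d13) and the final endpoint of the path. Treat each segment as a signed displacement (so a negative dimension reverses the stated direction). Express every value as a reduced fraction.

d6 = 27/10
d7 = 19/2
d8 = -73/20
d9 = -167/20
d10 = 9/20
d11 = 54/5
d12 = -177/5
d13 = 225/4
endpoint = (-663/20, -1337/20)

Apply edit: d5 := 13/5
  d6 = d5 - d1*2 + d2 = 27/10
  d7 = d2 + d4/2 = 19/2
  d8 = d5 - d2/2 - 6 = -73/20
  d9 = d8*3 + d5 = -167/20
  d10 = d3/5 = 9/20
  d11 = d6*4 = 54/5
  d12 = d5 - d7*4 = -177/5
  d13 = d4*3 + d3 = 225/4
Walk from origin (0, 0):
  seg 1: right by d12 = -177/5 → (-177/5, 0)
  seg 2: up by d9 = -167/20 → (-177/5, -167/20)
  seg 3: right by d1 = 1/5 → (-176/5, -167/20)
  seg 4: right by d10 = 9/20 → (-139/4, -167/20)
  seg 5: down by d13 = 225/4 → (-139/4, -323/5)
  seg 6: down by d3 = 9/4 → (-139/4, -1337/20)
  seg 7: right by d1 = 1/5 → (-691/20, -1337/20)
  seg 8: left by d8 = -73/20 → (-309/10, -1337/20)
  seg 9: left by d3 = 9/4 → (-663/20, -1337/20)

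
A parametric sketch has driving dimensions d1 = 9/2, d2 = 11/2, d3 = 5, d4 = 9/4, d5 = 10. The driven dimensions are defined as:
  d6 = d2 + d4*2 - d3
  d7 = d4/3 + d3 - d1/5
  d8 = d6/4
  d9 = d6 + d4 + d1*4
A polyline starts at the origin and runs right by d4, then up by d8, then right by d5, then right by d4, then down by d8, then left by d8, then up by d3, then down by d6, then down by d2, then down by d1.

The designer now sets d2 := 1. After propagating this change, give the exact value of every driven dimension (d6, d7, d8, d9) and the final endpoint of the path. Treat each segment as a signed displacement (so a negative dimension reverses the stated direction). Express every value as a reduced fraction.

Apply edit: d2 := 1
  d6 = d2 + d4*2 - d3 = 1/2
  d7 = d4/3 + d3 - d1/5 = 97/20
  d8 = d6/4 = 1/8
  d9 = d6 + d4 + d1*4 = 83/4
Walk from origin (0, 0):
  seg 1: right by d4 = 9/4 → (9/4, 0)
  seg 2: up by d8 = 1/8 → (9/4, 1/8)
  seg 3: right by d5 = 10 → (49/4, 1/8)
  seg 4: right by d4 = 9/4 → (29/2, 1/8)
  seg 5: down by d8 = 1/8 → (29/2, 0)
  seg 6: left by d8 = 1/8 → (115/8, 0)
  seg 7: up by d3 = 5 → (115/8, 5)
  seg 8: down by d6 = 1/2 → (115/8, 9/2)
  seg 9: down by d2 = 1 → (115/8, 7/2)
  seg 10: down by d1 = 9/2 → (115/8, -1)

d6 = 1/2
d7 = 97/20
d8 = 1/8
d9 = 83/4
endpoint = (115/8, -1)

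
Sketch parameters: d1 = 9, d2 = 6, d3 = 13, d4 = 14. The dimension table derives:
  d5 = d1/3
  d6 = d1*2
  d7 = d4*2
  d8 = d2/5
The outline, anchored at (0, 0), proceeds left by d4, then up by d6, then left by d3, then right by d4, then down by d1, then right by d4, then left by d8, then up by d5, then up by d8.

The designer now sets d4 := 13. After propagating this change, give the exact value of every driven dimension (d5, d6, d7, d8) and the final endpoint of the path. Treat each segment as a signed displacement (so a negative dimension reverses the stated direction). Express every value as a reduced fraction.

d5 = 3
d6 = 18
d7 = 26
d8 = 6/5
endpoint = (-6/5, 66/5)

Apply edit: d4 := 13
  d5 = d1/3 = 3
  d6 = d1*2 = 18
  d7 = d4*2 = 26
  d8 = d2/5 = 6/5
Walk from origin (0, 0):
  seg 1: left by d4 = 13 → (-13, 0)
  seg 2: up by d6 = 18 → (-13, 18)
  seg 3: left by d3 = 13 → (-26, 18)
  seg 4: right by d4 = 13 → (-13, 18)
  seg 5: down by d1 = 9 → (-13, 9)
  seg 6: right by d4 = 13 → (0, 9)
  seg 7: left by d8 = 6/5 → (-6/5, 9)
  seg 8: up by d5 = 3 → (-6/5, 12)
  seg 9: up by d8 = 6/5 → (-6/5, 66/5)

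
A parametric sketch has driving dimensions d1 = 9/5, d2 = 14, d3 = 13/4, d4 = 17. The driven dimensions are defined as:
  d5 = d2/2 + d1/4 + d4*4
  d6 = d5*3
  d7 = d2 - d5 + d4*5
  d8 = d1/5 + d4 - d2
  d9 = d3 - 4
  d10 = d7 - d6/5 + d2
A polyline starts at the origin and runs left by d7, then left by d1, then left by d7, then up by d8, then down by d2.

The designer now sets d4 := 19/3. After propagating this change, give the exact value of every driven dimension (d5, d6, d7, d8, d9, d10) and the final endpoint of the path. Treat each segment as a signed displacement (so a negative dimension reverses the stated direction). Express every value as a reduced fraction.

d5 = 1967/60
d6 = 1967/20
d7 = 773/60
d8 = -548/75
d9 = -3/4
d10 = 541/75
endpoint = (-827/30, -1598/75)

Apply edit: d4 := 19/3
  d5 = d2/2 + d1/4 + d4*4 = 1967/60
  d6 = d5*3 = 1967/20
  d7 = d2 - d5 + d4*5 = 773/60
  d8 = d1/5 + d4 - d2 = -548/75
  d9 = d3 - 4 = -3/4
  d10 = d7 - d6/5 + d2 = 541/75
Walk from origin (0, 0):
  seg 1: left by d7 = 773/60 → (-773/60, 0)
  seg 2: left by d1 = 9/5 → (-881/60, 0)
  seg 3: left by d7 = 773/60 → (-827/30, 0)
  seg 4: up by d8 = -548/75 → (-827/30, -548/75)
  seg 5: down by d2 = 14 → (-827/30, -1598/75)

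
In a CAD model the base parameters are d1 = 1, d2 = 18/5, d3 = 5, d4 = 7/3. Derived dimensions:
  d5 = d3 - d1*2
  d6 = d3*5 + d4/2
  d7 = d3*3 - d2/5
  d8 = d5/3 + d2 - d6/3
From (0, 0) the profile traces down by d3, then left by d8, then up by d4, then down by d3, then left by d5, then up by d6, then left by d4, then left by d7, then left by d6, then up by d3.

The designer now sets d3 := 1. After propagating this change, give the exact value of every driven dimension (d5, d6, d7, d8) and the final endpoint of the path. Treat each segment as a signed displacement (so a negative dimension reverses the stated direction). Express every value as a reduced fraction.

d5 = -1
d6 = 37/6
d7 = 57/25
d8 = 109/90
endpoint = (-2473/225, 15/2)

Apply edit: d3 := 1
  d5 = d3 - d1*2 = -1
  d6 = d3*5 + d4/2 = 37/6
  d7 = d3*3 - d2/5 = 57/25
  d8 = d5/3 + d2 - d6/3 = 109/90
Walk from origin (0, 0):
  seg 1: down by d3 = 1 → (0, -1)
  seg 2: left by d8 = 109/90 → (-109/90, -1)
  seg 3: up by d4 = 7/3 → (-109/90, 4/3)
  seg 4: down by d3 = 1 → (-109/90, 1/3)
  seg 5: left by d5 = -1 → (-19/90, 1/3)
  seg 6: up by d6 = 37/6 → (-19/90, 13/2)
  seg 7: left by d4 = 7/3 → (-229/90, 13/2)
  seg 8: left by d7 = 57/25 → (-2171/450, 13/2)
  seg 9: left by d6 = 37/6 → (-2473/225, 13/2)
  seg 10: up by d3 = 1 → (-2473/225, 15/2)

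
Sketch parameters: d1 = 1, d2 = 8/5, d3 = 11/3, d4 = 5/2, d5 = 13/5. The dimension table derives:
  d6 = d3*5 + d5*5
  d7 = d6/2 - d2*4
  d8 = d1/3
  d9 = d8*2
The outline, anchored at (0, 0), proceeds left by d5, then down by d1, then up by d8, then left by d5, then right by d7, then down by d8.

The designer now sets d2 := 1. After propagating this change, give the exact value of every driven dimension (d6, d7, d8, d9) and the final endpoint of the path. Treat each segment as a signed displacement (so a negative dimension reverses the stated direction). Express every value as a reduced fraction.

Apply edit: d2 := 1
  d6 = d3*5 + d5*5 = 94/3
  d7 = d6/2 - d2*4 = 35/3
  d8 = d1/3 = 1/3
  d9 = d8*2 = 2/3
Walk from origin (0, 0):
  seg 1: left by d5 = 13/5 → (-13/5, 0)
  seg 2: down by d1 = 1 → (-13/5, -1)
  seg 3: up by d8 = 1/3 → (-13/5, -2/3)
  seg 4: left by d5 = 13/5 → (-26/5, -2/3)
  seg 5: right by d7 = 35/3 → (97/15, -2/3)
  seg 6: down by d8 = 1/3 → (97/15, -1)

d6 = 94/3
d7 = 35/3
d8 = 1/3
d9 = 2/3
endpoint = (97/15, -1)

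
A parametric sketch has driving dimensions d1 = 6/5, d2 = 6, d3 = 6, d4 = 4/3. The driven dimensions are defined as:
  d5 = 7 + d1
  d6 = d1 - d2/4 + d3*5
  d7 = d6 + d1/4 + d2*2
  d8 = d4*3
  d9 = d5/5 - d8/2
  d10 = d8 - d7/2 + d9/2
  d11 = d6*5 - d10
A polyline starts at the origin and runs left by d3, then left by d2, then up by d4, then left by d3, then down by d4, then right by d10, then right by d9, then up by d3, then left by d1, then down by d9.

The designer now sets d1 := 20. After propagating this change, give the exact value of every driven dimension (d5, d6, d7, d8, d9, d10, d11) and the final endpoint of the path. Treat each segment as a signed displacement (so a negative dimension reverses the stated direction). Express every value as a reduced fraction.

d5 = 27
d6 = 97/2
d7 = 131/2
d8 = 4
d9 = 17/5
d10 = -541/20
d11 = 5391/20
endpoint = (-1233/20, 13/5)

Apply edit: d1 := 20
  d5 = 7 + d1 = 27
  d6 = d1 - d2/4 + d3*5 = 97/2
  d7 = d6 + d1/4 + d2*2 = 131/2
  d8 = d4*3 = 4
  d9 = d5/5 - d8/2 = 17/5
  d10 = d8 - d7/2 + d9/2 = -541/20
  d11 = d6*5 - d10 = 5391/20
Walk from origin (0, 0):
  seg 1: left by d3 = 6 → (-6, 0)
  seg 2: left by d2 = 6 → (-12, 0)
  seg 3: up by d4 = 4/3 → (-12, 4/3)
  seg 4: left by d3 = 6 → (-18, 4/3)
  seg 5: down by d4 = 4/3 → (-18, 0)
  seg 6: right by d10 = -541/20 → (-901/20, 0)
  seg 7: right by d9 = 17/5 → (-833/20, 0)
  seg 8: up by d3 = 6 → (-833/20, 6)
  seg 9: left by d1 = 20 → (-1233/20, 6)
  seg 10: down by d9 = 17/5 → (-1233/20, 13/5)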